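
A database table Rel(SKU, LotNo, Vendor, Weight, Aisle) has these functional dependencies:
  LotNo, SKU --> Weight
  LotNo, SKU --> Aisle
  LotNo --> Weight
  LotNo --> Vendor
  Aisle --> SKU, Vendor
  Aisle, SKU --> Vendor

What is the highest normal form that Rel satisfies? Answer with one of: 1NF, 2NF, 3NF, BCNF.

Candidate keys: {Aisle, LotNo}, {LotNo, SKU}. Prime attributes: {Aisle, LotNo, SKU}.
For LotNo --> Weight we have {LotNo}⁺ = {LotNo, Vendor, Weight}; {LotNo} is not a superkey, so BCNF fails.
LotNo --> Weight determines the non-prime attribute {Weight} from a non-superkey — 3NF is violated.
Since {Aisle} ⊂ {Aisle, LotNo} and {Aisle}⁺ ⊇ {Vendor} with {Vendor} non-prime, there is a partial dependency; 2NF fails.

1NF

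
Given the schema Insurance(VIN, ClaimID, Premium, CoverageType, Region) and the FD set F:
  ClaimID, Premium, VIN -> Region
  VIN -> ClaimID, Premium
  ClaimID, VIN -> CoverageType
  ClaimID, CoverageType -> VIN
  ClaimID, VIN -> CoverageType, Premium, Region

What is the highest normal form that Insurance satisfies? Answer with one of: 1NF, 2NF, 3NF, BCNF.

Candidate keys: {ClaimID, CoverageType}, {VIN}. Prime attributes: {ClaimID, CoverageType, VIN}.
The left-hand side of every FD is a superkey, so BCNF is satisfied.

BCNF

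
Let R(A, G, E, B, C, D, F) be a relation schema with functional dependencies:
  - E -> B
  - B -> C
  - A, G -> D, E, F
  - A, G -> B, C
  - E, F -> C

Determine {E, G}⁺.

{B, C, E, G}

Start with {E, G}.
E -> B applies; add {B} → now {B, E, G}.
B -> C applies; add {C} → now {B, C, E, G}.
No further FD applies.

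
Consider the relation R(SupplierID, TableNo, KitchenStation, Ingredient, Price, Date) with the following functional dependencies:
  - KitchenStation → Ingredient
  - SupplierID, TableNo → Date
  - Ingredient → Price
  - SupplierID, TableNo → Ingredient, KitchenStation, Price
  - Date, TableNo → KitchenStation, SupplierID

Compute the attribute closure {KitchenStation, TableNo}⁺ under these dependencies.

Start with {KitchenStation, TableNo}.
KitchenStation → Ingredient applies; add {Ingredient} → now {Ingredient, KitchenStation, TableNo}.
Ingredient → Price applies; add {Price} → now {Ingredient, KitchenStation, Price, TableNo}.
No further FD applies.

{Ingredient, KitchenStation, Price, TableNo}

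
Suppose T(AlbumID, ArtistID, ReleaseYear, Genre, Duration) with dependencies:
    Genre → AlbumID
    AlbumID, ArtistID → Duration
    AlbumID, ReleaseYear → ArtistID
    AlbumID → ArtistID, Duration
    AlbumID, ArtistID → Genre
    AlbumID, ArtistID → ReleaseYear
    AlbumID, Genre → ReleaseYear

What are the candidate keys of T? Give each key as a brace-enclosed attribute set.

{AlbumID}, {Genre}

{AlbumID}⁺ = {AlbumID, ArtistID, Duration, Genre, ReleaseYear} — all of the relation — so {AlbumID} is a candidate key.
{Genre}⁺ = {AlbumID, ArtistID, Duration, Genre, ReleaseYear} — all of the relation — so {Genre} is a candidate key.
These are minimal and exhaustive — every other superkey contains one of them.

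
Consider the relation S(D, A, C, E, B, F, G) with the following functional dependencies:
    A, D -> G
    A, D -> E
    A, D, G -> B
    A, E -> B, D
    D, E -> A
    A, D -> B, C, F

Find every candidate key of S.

{A, D}, {A, E}, {D, E}

{A, D} is a candidate key since {A, D}⁺ = {A, B, C, D, E, F, G} covers every attribute.
{A, E} is a candidate key since {A, E}⁺ = {A, B, C, D, E, F, G} covers every attribute.
{D, E} is a candidate key since {D, E}⁺ = {A, B, C, D, E, F, G} covers every attribute.
No proper subset of any of these is a key, and no other minimal superkey exists.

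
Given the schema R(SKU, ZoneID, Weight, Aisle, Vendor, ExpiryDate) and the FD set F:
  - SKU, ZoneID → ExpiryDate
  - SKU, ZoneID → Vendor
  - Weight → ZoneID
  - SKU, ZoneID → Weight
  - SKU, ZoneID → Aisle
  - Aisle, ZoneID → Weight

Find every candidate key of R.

{SKU, Weight}, {SKU, ZoneID}

Attributes never on any right-hand side: {SKU} — every candidate key must contain it.
{SKU, Weight}⁺ = {Aisle, ExpiryDate, SKU, Vendor, Weight, ZoneID} — all of the relation — so {SKU, Weight} is a candidate key.
{SKU, ZoneID}⁺ = {Aisle, ExpiryDate, SKU, Vendor, Weight, ZoneID} — all of the relation — so {SKU, ZoneID} is a candidate key.
Any other superkey properly contains one of these, so there are no further candidate keys.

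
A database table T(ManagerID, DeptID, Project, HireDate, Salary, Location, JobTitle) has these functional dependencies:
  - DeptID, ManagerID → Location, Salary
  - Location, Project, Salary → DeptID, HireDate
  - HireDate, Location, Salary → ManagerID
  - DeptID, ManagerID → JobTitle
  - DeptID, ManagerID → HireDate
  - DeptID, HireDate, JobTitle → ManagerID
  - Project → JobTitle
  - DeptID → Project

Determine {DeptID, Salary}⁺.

{DeptID, JobTitle, Project, Salary}

Start with {DeptID, Salary}.
DeptID → Project applies; add {Project} → now {DeptID, Project, Salary}.
Project → JobTitle applies; add {JobTitle} → now {DeptID, JobTitle, Project, Salary}.
No further FD applies.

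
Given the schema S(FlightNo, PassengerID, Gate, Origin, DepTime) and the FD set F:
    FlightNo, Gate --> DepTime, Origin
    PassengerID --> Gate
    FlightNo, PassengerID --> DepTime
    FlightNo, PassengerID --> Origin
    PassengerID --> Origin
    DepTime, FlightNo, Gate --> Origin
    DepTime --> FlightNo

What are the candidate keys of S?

{DepTime, PassengerID}, {FlightNo, PassengerID}

No FD produces {PassengerID}, so it must be in every candidate key.
{DepTime, PassengerID} is a candidate key since {DepTime, PassengerID}⁺ = {DepTime, FlightNo, Gate, Origin, PassengerID} covers every attribute.
{FlightNo, PassengerID} is a candidate key since {FlightNo, PassengerID}⁺ = {DepTime, FlightNo, Gate, Origin, PassengerID} covers every attribute.
No proper subset of any of these is a key, and no other minimal superkey exists.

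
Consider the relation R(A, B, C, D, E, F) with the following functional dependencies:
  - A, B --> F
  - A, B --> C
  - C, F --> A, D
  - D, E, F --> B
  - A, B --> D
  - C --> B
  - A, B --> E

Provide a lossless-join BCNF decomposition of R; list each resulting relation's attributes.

Candidate keys of the original relation: {A, B}, {A, C}, {A, D, E, F}, {C, F}.
{A, B, C, D, E, F}: {D, E, F} determines {B, D, E, F} here but is not a superkey — split on D, E, F --> B, giving {B, D, E, F} and {A, C, D, E, F}.
{B, D, E, F} is in BCNF.
{A, C, D, E, F} is in BCNF.

{A, C, D, E, F}; {B, D, E, F}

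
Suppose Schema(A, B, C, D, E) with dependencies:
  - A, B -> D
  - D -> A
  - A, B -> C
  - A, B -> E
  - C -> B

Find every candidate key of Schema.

{A, B}, {A, C}, {B, D}, {C, D}

Closure of {A, B} is {A, B, C, D, E}, the whole schema; {A, B} is a candidate key.
Closure of {A, C} is {A, B, C, D, E}, the whole schema; {A, C} is a candidate key.
Closure of {B, D} is {A, B, C, D, E}, the whole schema; {B, D} is a candidate key.
Closure of {C, D} is {A, B, C, D, E}, the whole schema; {C, D} is a candidate key.
Any other superkey properly contains one of these, so there are no further candidate keys.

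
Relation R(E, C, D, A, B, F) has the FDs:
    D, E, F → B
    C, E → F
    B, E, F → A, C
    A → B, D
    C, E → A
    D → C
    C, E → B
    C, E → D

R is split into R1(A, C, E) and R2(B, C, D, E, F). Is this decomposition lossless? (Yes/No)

The shared attributes are {C, E} and {C, E}⁺ = {A, B, C, D, E, F}.
Since R1 ⊆ {A, B, C, D, E, F}, the intersection is a superkey of R1; the decomposition is lossless.

Yes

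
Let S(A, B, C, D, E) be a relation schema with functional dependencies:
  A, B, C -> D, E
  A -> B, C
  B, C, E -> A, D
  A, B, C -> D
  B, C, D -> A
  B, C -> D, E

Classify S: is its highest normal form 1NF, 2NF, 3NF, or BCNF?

BCNF

Candidate keys: {A}, {B, C}. Prime attributes: {A, B, C}.
Each dependency's left side is a superkey — BCNF holds.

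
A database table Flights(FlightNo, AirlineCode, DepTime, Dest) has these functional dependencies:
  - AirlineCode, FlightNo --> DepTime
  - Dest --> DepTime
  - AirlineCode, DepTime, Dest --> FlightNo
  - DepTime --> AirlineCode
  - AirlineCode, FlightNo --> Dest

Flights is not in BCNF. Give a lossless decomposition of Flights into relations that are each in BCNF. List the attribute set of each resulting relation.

Candidate keys of the original relation: {AirlineCode, FlightNo}, {DepTime, FlightNo}, {Dest}.
Within {AirlineCode, DepTime, Dest, FlightNo}: {DepTime}⁺ ∩ {AirlineCode, DepTime, Dest, FlightNo} = {AirlineCode, DepTime}, not the whole set, so DepTime --> AirlineCode violates BCNF; decompose into {AirlineCode, DepTime} and {DepTime, Dest, FlightNo}.
{AirlineCode, DepTime} is in BCNF.
{DepTime, Dest, FlightNo} is in BCNF.

{AirlineCode, DepTime}; {DepTime, Dest, FlightNo}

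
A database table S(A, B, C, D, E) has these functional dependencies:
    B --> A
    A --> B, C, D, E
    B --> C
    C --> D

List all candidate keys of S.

{A}, {B}

{A} is a candidate key since {A}⁺ = {A, B, C, D, E} covers every attribute.
{B} is a candidate key since {B}⁺ = {A, B, C, D, E} covers every attribute.
No proper subset of any of these is a key, and no other minimal superkey exists.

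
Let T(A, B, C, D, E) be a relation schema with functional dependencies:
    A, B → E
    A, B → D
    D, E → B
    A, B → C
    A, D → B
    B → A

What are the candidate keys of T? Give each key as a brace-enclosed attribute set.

Closure of {B} is {A, B, C, D, E}, the whole schema; {B} is a candidate key.
Closure of {A, D} is {A, B, C, D, E}, the whole schema; {A, D} is a candidate key.
Closure of {D, E} is {A, B, C, D, E}, the whole schema; {D, E} is a candidate key.
Any other superkey properly contains one of these, so there are no further candidate keys.

{A, D}, {B}, {D, E}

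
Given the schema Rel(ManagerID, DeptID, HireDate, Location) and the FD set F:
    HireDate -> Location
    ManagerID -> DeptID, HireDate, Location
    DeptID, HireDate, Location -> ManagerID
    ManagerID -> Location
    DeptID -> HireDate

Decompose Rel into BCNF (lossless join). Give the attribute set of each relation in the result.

Candidate keys of the original relation: {DeptID}, {ManagerID}.
{DeptID, HireDate, Location, ManagerID}: {HireDate} determines {HireDate, Location} here but is not a superkey — split on HireDate -> Location, giving {HireDate, Location} and {DeptID, HireDate, ManagerID}.
{HireDate, Location} is in BCNF.
{DeptID, HireDate, ManagerID} is in BCNF.

{DeptID, HireDate, ManagerID}; {HireDate, Location}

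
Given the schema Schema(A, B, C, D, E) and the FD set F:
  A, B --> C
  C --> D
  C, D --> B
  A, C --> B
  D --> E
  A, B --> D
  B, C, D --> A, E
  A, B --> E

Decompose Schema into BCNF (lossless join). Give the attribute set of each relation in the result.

{A, B, C, D}; {D, E}

Candidate keys of the original relation: {A, B}, {C}.
{A, B, C, D, E}: {D} determines {D, E} here but is not a superkey — split on D --> E, giving {D, E} and {A, B, C, D}.
{D, E} is in BCNF.
{A, B, C, D} is in BCNF.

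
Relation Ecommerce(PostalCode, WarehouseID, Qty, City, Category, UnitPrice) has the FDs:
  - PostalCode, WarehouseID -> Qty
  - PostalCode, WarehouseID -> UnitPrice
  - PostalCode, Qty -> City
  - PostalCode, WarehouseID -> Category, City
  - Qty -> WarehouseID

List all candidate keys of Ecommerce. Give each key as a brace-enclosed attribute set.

No FD produces {PostalCode}, so it must be in every candidate key.
{PostalCode, Qty}⁺ = {Category, City, PostalCode, Qty, UnitPrice, WarehouseID}, which is every attribute, so {PostalCode, Qty} is a candidate key.
{PostalCode, WarehouseID}⁺ = {Category, City, PostalCode, Qty, UnitPrice, WarehouseID}, which is every attribute, so {PostalCode, WarehouseID} is a candidate key.
These are minimal and exhaustive — every other superkey contains one of them.

{PostalCode, Qty}, {PostalCode, WarehouseID}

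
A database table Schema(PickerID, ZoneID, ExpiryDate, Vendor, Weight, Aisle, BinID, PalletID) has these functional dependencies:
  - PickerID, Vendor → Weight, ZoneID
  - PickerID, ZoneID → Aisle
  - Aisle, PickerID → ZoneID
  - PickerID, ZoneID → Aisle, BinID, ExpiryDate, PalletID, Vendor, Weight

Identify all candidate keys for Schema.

No FD produces {PickerID}, so it must be in every candidate key.
Closure of {Aisle, PickerID} is {Aisle, BinID, ExpiryDate, PalletID, PickerID, Vendor, Weight, ZoneID}, the whole schema; {Aisle, PickerID} is a candidate key.
Closure of {PickerID, Vendor} is {Aisle, BinID, ExpiryDate, PalletID, PickerID, Vendor, Weight, ZoneID}, the whole schema; {PickerID, Vendor} is a candidate key.
Closure of {PickerID, ZoneID} is {Aisle, BinID, ExpiryDate, PalletID, PickerID, Vendor, Weight, ZoneID}, the whole schema; {PickerID, ZoneID} is a candidate key.
No proper subset of any of these is a key, and no other minimal superkey exists.

{Aisle, PickerID}, {PickerID, Vendor}, {PickerID, ZoneID}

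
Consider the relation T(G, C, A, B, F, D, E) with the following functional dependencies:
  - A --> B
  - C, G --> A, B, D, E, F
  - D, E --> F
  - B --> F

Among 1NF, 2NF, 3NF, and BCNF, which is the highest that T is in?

2NF

Candidate key: {C, G}. Prime attributes: {C, G}.
A --> B breaks BCNF: {A}⁺ = {A, B, F}, so {A} is not a superkey.
A --> B has non-prime {B} on the right and a non-superkey on the left, so 3NF fails.
No proper subset of a key has a non-prime attribute in its closure, so there is no partial dependency; 2NF holds.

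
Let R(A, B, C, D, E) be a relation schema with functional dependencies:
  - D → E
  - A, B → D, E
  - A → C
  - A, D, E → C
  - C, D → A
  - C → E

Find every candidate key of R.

No FD produces {B}, so it must be in every candidate key.
{A, B}⁺ = {A, B, C, D, E}, which is every attribute, so {A, B} is a candidate key.
{B, C, D}⁺ = {A, B, C, D, E}, which is every attribute, so {B, C, D} is a candidate key.
These are minimal and exhaustive — every other superkey contains one of them.

{A, B}, {B, C, D}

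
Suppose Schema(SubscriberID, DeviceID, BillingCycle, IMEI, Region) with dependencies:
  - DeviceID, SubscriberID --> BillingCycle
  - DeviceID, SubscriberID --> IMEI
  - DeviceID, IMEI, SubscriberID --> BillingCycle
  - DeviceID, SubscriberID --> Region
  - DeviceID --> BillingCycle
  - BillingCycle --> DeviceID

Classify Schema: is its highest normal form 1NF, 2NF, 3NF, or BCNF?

3NF

Candidate keys: {BillingCycle, SubscriberID}, {DeviceID, SubscriberID}. Prime attributes: {BillingCycle, DeviceID, SubscriberID}.
For DeviceID --> BillingCycle we have {DeviceID}⁺ = {BillingCycle, DeviceID}; {DeviceID} is not a superkey, so BCNF fails.
But every attribute on its right side ({BillingCycle}) is prime, and the same holds for every other non-superkey FD, so 3NF still holds.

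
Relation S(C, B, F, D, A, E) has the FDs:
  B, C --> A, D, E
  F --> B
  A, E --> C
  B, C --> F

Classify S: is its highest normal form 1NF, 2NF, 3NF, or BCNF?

3NF

Candidate keys: {A, B, E}, {A, E, F}, {B, C}, {C, F}. Prime attributes: {A, B, C, E, F}.
F --> B: {F}⁺ = {B, F}, which is not all of the attributes, so the left side is not a superkey — BCNF is violated.
But every attribute on its right side ({B}) is prime, and the same holds for every other non-superkey FD, so 3NF still holds.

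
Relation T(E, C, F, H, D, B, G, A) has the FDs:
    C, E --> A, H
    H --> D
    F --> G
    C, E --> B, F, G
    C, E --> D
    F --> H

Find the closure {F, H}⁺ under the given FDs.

{D, F, G, H}

Start with {F, H}.
H --> D applies; add {D} → now {D, F, H}.
F --> G applies; add {G} → now {D, F, G, H}.
No further FD applies.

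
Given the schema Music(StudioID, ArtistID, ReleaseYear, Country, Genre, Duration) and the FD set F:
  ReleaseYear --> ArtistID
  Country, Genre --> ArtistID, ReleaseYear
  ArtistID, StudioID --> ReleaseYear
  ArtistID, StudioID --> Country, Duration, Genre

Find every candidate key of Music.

{StudioID} never appears on the right of any FD, so every key must include it.
{ArtistID, StudioID}⁺ = {ArtistID, Country, Duration, Genre, ReleaseYear, StudioID} — all of the relation — so {ArtistID, StudioID} is a candidate key.
{ReleaseYear, StudioID}⁺ = {ArtistID, Country, Duration, Genre, ReleaseYear, StudioID} — all of the relation — so {ReleaseYear, StudioID} is a candidate key.
{Country, Genre, StudioID}⁺ = {ArtistID, Country, Duration, Genre, ReleaseYear, StudioID} — all of the relation — so {Country, Genre, StudioID} is a candidate key.
Any other superkey properly contains one of these, so there are no further candidate keys.

{ArtistID, StudioID}, {Country, Genre, StudioID}, {ReleaseYear, StudioID}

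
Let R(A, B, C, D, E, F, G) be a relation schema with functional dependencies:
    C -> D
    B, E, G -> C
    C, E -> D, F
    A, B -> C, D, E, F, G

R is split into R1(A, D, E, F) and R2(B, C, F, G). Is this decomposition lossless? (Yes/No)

R1 ∩ R2 = {F}; its closure under F is {F}.
The closure covers neither R1 nor R2 entirely; the join is not lossless.

No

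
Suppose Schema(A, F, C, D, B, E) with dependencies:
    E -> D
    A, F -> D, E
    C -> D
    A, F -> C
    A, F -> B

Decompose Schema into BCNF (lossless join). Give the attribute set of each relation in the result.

Candidate key of the original relation: {A, F}.
{A, B, C, D, E, F}: {E} determines {D, E} here but is not a superkey — split on E -> D, giving {D, E} and {A, B, C, E, F}.
{D, E}: every determinant is a superkey — BCNF.
{A, B, C, E, F}: every determinant is a superkey — BCNF.

{A, B, C, E, F}; {D, E}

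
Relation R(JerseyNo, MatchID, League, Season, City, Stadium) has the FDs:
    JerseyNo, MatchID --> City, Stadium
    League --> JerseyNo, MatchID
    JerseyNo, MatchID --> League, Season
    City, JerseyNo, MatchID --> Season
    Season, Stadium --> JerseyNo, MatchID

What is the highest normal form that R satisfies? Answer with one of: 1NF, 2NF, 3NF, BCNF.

BCNF

Candidate keys: {JerseyNo, MatchID}, {League}, {Season, Stadium}. Prime attributes: {JerseyNo, League, MatchID, Season, Stadium}.
Every FD has a superkey on the left, so the relation is in BCNF.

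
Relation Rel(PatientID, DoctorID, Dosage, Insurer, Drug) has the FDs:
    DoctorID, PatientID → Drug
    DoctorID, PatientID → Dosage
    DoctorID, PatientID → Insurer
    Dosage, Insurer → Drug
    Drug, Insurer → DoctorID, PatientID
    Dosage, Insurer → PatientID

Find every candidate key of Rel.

{DoctorID, PatientID}, {Dosage, Insurer}, {Drug, Insurer}

Closure of {DoctorID, PatientID} is {DoctorID, Dosage, Drug, Insurer, PatientID}, the whole schema; {DoctorID, PatientID} is a candidate key.
Closure of {Dosage, Insurer} is {DoctorID, Dosage, Drug, Insurer, PatientID}, the whole schema; {Dosage, Insurer} is a candidate key.
Closure of {Drug, Insurer} is {DoctorID, Dosage, Drug, Insurer, PatientID}, the whole schema; {Drug, Insurer} is a candidate key.
These are minimal and exhaustive — every other superkey contains one of them.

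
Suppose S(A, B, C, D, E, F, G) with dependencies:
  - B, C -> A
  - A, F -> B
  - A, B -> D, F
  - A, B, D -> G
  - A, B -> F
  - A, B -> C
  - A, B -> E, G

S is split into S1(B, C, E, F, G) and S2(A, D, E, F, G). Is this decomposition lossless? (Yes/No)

The shared attributes are {E, F, G} and {E, F, G}⁺ = {E, F, G}.
S1 ⊄ {E, F, G} and S2 ⊄ {E, F, G}, so the split is lossy.

No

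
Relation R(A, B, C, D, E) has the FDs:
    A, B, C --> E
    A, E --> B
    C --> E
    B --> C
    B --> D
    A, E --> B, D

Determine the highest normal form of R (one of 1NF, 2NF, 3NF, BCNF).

1NF

Candidate keys: {A, B}, {A, C}, {A, E}. Prime attributes: {A, B, C, E}.
For C --> E we have {C}⁺ = {C, E}; {C} is not a superkey, so BCNF fails.
B --> D has non-prime {D} on the right and a non-superkey on the left, so 3NF fails.
Since {B} ⊂ {A, B} and {B}⁺ ⊇ {D} with {D} non-prime, there is a partial dependency; 2NF fails.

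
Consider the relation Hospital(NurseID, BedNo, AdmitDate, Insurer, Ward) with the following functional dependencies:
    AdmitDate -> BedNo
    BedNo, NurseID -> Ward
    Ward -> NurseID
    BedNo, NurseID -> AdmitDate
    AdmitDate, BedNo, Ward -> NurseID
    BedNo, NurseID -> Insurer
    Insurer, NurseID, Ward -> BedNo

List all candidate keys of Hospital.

{AdmitDate, NurseID} is a candidate key since {AdmitDate, NurseID}⁺ = {AdmitDate, BedNo, Insurer, NurseID, Ward} covers every attribute.
{AdmitDate, Ward} is a candidate key since {AdmitDate, Ward}⁺ = {AdmitDate, BedNo, Insurer, NurseID, Ward} covers every attribute.
{BedNo, NurseID} is a candidate key since {BedNo, NurseID}⁺ = {AdmitDate, BedNo, Insurer, NurseID, Ward} covers every attribute.
{BedNo, Ward} is a candidate key since {BedNo, Ward}⁺ = {AdmitDate, BedNo, Insurer, NurseID, Ward} covers every attribute.
{Insurer, Ward} is a candidate key since {Insurer, Ward}⁺ = {AdmitDate, BedNo, Insurer, NurseID, Ward} covers every attribute.
These are minimal and exhaustive — every other superkey contains one of them.

{AdmitDate, NurseID}, {AdmitDate, Ward}, {BedNo, NurseID}, {BedNo, Ward}, {Insurer, Ward}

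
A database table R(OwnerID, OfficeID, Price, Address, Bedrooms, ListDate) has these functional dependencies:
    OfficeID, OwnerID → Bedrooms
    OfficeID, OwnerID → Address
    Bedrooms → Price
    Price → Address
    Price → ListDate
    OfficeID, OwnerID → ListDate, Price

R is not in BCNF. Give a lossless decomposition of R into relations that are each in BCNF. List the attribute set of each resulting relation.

{Address, ListDate, Price}; {Bedrooms, OfficeID, OwnerID}; {Bedrooms, Price}

Candidate key of the original relation: {OfficeID, OwnerID}.
{Address, Bedrooms, ListDate, OfficeID, OwnerID, Price}: {Bedrooms} determines {Address, Bedrooms, ListDate, Price} here but is not a superkey — split on Bedrooms → Address, ListDate, Price, giving {Address, Bedrooms, ListDate, Price} and {Bedrooms, OfficeID, OwnerID}.
{Address, Bedrooms, ListDate, Price}: {Price} determines {Address, ListDate, Price} here but is not a superkey — split on Price → Address, ListDate, giving {Address, ListDate, Price} and {Bedrooms, Price}.
{Address, ListDate, Price}: every determinant is a superkey — BCNF.
{Bedrooms, Price}: every determinant is a superkey — BCNF.
{Bedrooms, OfficeID, OwnerID}: every determinant is a superkey — BCNF.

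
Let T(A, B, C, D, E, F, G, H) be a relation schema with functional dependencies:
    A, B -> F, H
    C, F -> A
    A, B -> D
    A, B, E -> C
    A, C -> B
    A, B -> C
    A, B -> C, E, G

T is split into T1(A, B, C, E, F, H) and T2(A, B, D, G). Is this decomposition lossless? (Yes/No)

The shared attributes are {A, B} and {A, B}⁺ = {A, B, C, D, E, F, G, H}.
This includes all of T1, so the common attributes are a superkey of T1 — the join is lossless.

Yes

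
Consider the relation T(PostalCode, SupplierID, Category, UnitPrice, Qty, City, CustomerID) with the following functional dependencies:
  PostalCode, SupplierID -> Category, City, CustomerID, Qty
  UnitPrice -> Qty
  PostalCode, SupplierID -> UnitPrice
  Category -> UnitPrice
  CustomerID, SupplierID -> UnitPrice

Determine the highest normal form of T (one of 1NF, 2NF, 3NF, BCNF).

2NF

Candidate key: {PostalCode, SupplierID}. Prime attributes: {PostalCode, SupplierID}.
UnitPrice -> Qty breaks BCNF: {UnitPrice}⁺ = {Qty, UnitPrice}, so {UnitPrice} is not a superkey.
UnitPrice -> Qty has non-prime {Qty} on the right and a non-superkey on the left, so 3NF fails.
Checking every proper subset of each key, none determines a non-prime attribute — 2NF is satisfied.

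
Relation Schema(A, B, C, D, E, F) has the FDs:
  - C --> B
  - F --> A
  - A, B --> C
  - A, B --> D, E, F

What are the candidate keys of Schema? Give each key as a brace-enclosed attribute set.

{A, B}, {A, C}, {B, F}, {C, F}

{A, B} is a candidate key since {A, B}⁺ = {A, B, C, D, E, F} covers every attribute.
{A, C} is a candidate key since {A, C}⁺ = {A, B, C, D, E, F} covers every attribute.
{B, F} is a candidate key since {B, F}⁺ = {A, B, C, D, E, F} covers every attribute.
{C, F} is a candidate key since {C, F}⁺ = {A, B, C, D, E, F} covers every attribute.
These are minimal and exhaustive — every other superkey contains one of them.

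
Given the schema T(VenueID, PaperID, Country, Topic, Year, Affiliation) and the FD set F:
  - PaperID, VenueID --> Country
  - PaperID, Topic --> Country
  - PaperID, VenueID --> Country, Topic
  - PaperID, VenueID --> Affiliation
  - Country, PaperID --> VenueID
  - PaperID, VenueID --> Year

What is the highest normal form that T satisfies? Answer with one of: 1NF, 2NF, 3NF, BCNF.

BCNF

Candidate keys: {Country, PaperID}, {PaperID, Topic}, {PaperID, VenueID}. Prime attributes: {Country, PaperID, Topic, VenueID}.
The left-hand side of every FD is a superkey, so BCNF is satisfied.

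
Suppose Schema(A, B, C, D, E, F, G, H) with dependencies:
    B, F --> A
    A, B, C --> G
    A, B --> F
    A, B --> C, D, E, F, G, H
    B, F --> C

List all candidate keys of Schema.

Attributes never on any right-hand side: {B} — every candidate key must contain it.
{A, B}⁺ = {A, B, C, D, E, F, G, H}, which is every attribute, so {A, B} is a candidate key.
{B, F}⁺ = {A, B, C, D, E, F, G, H}, which is every attribute, so {B, F} is a candidate key.
Any other superkey properly contains one of these, so there are no further candidate keys.

{A, B}, {B, F}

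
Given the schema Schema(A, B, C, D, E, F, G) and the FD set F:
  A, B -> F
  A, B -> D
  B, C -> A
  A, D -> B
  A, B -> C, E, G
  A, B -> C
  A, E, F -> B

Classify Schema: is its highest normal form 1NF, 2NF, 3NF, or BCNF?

Candidate keys: {A, B}, {A, D}, {A, E, F}, {B, C}. Prime attributes: {A, B, C, D, E, F}.
Each dependency's left side is a superkey — BCNF holds.

BCNF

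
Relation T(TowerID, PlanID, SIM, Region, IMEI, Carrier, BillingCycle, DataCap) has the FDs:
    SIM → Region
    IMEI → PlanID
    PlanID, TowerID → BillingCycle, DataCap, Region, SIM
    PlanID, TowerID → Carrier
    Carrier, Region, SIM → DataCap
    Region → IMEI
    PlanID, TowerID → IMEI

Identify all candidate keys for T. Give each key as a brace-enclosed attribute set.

{TowerID} never appears on the right of any FD, so every key must include it.
{IMEI, TowerID}⁺ = {BillingCycle, Carrier, DataCap, IMEI, PlanID, Region, SIM, TowerID}, which is every attribute, so {IMEI, TowerID} is a candidate key.
{PlanID, TowerID}⁺ = {BillingCycle, Carrier, DataCap, IMEI, PlanID, Region, SIM, TowerID}, which is every attribute, so {PlanID, TowerID} is a candidate key.
{Region, TowerID}⁺ = {BillingCycle, Carrier, DataCap, IMEI, PlanID, Region, SIM, TowerID}, which is every attribute, so {Region, TowerID} is a candidate key.
{SIM, TowerID}⁺ = {BillingCycle, Carrier, DataCap, IMEI, PlanID, Region, SIM, TowerID}, which is every attribute, so {SIM, TowerID} is a candidate key.
These are minimal and exhaustive — every other superkey contains one of them.

{IMEI, TowerID}, {PlanID, TowerID}, {Region, TowerID}, {SIM, TowerID}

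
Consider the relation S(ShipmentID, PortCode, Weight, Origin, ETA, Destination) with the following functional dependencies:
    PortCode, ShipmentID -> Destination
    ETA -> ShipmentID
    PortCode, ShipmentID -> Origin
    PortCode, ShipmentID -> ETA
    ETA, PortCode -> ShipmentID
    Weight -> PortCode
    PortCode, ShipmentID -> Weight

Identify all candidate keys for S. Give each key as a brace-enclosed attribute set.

Closure of {ETA, PortCode} is {Destination, ETA, Origin, PortCode, ShipmentID, Weight}, the whole schema; {ETA, PortCode} is a candidate key.
Closure of {ETA, Weight} is {Destination, ETA, Origin, PortCode, ShipmentID, Weight}, the whole schema; {ETA, Weight} is a candidate key.
Closure of {PortCode, ShipmentID} is {Destination, ETA, Origin, PortCode, ShipmentID, Weight}, the whole schema; {PortCode, ShipmentID} is a candidate key.
Closure of {ShipmentID, Weight} is {Destination, ETA, Origin, PortCode, ShipmentID, Weight}, the whole schema; {ShipmentID, Weight} is a candidate key.
Any other superkey properly contains one of these, so there are no further candidate keys.

{ETA, PortCode}, {ETA, Weight}, {PortCode, ShipmentID}, {ShipmentID, Weight}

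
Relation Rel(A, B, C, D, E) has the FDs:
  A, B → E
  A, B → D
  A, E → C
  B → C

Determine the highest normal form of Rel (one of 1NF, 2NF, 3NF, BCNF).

1NF

Candidate key: {A, B}. Prime attributes: {A, B}.
A, E → C breaks BCNF: {A, E}⁺ = {A, C, E}, so {A, E} is not a superkey.
Because {C} is non-prime and the left side of A, E → C is not a superkey, the relation is not in 3NF.
{B} is a proper subset of the key {A, B}, and {B}⁺ contains the non-prime attribute {C} — a partial dependency, so 2NF is violated.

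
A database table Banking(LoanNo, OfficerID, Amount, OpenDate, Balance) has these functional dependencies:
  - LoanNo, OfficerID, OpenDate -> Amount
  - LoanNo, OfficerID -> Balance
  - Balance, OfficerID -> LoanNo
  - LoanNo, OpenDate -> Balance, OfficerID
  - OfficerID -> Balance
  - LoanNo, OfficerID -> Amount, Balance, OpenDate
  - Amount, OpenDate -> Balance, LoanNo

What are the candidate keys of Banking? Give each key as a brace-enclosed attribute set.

{Amount, OpenDate}, {LoanNo, OpenDate}, {OfficerID}

Closure of {OfficerID} is {Amount, Balance, LoanNo, OfficerID, OpenDate}, the whole schema; {OfficerID} is a candidate key.
Closure of {Amount, OpenDate} is {Amount, Balance, LoanNo, OfficerID, OpenDate}, the whole schema; {Amount, OpenDate} is a candidate key.
Closure of {LoanNo, OpenDate} is {Amount, Balance, LoanNo, OfficerID, OpenDate}, the whole schema; {LoanNo, OpenDate} is a candidate key.
These are minimal and exhaustive — every other superkey contains one of them.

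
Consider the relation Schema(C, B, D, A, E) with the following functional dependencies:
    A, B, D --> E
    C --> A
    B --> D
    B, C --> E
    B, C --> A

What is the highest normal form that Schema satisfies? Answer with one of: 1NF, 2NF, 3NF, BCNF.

Candidate key: {B, C}. Prime attributes: {B, C}.
For A, B, D --> E we have {A, B, D}⁺ = {A, B, D, E}; {A, B, D} is not a superkey, so BCNF fails.
A, B, D --> E has non-prime {E} on the right and a non-superkey on the left, so 3NF fails.
{B} is a proper subset of the key {B, C}, and {B}⁺ contains the non-prime attribute {D} — a partial dependency, so 2NF is violated.

1NF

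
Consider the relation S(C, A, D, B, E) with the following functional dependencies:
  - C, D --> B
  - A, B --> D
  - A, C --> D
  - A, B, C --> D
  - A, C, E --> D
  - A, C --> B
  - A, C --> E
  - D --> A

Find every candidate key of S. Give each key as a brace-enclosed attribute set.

{A, C}, {C, D}

No FD produces {C}, so it must be in every candidate key.
{A, C}⁺ = {A, B, C, D, E}, which is every attribute, so {A, C} is a candidate key.
{C, D}⁺ = {A, B, C, D, E}, which is every attribute, so {C, D} is a candidate key.
No proper subset of any of these is a key, and no other minimal superkey exists.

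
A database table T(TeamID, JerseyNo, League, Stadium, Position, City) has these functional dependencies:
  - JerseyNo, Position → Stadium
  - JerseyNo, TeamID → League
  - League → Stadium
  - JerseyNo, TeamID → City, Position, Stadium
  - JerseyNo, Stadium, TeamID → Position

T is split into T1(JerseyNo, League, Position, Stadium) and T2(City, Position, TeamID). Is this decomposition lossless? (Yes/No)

T1 ∩ T2 = {Position}; its closure under F is {Position}.
T1 ⊄ {Position} and T2 ⊄ {Position}, so the split is lossy.

No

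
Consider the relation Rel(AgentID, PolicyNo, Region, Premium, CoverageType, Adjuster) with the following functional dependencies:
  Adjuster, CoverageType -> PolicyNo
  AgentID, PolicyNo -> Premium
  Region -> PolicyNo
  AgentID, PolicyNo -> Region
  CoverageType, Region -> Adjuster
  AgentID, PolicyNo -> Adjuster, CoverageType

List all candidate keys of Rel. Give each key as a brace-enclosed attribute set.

Attributes never on any right-hand side: {AgentID} — every candidate key must contain it.
{AgentID, PolicyNo}⁺ = {Adjuster, AgentID, CoverageType, PolicyNo, Premium, Region} — all of the relation — so {AgentID, PolicyNo} is a candidate key.
{AgentID, Region}⁺ = {Adjuster, AgentID, CoverageType, PolicyNo, Premium, Region} — all of the relation — so {AgentID, Region} is a candidate key.
{Adjuster, AgentID, CoverageType}⁺ = {Adjuster, AgentID, CoverageType, PolicyNo, Premium, Region} — all of the relation — so {Adjuster, AgentID, CoverageType} is a candidate key.
Any other superkey properly contains one of these, so there are no further candidate keys.

{Adjuster, AgentID, CoverageType}, {AgentID, PolicyNo}, {AgentID, Region}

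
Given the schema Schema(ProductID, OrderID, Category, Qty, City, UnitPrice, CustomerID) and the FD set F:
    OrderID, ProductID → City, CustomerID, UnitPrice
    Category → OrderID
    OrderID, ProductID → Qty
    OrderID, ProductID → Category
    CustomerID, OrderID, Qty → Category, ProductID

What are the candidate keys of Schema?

{Category, ProductID}⁺ = {Category, City, CustomerID, OrderID, ProductID, Qty, UnitPrice}, which is every attribute, so {Category, ProductID} is a candidate key.
{OrderID, ProductID}⁺ = {Category, City, CustomerID, OrderID, ProductID, Qty, UnitPrice}, which is every attribute, so {OrderID, ProductID} is a candidate key.
{Category, CustomerID, Qty}⁺ = {Category, City, CustomerID, OrderID, ProductID, Qty, UnitPrice}, which is every attribute, so {Category, CustomerID, Qty} is a candidate key.
{CustomerID, OrderID, Qty}⁺ = {Category, City, CustomerID, OrderID, ProductID, Qty, UnitPrice}, which is every attribute, so {CustomerID, OrderID, Qty} is a candidate key.
These are minimal and exhaustive — every other superkey contains one of them.

{Category, CustomerID, Qty}, {Category, ProductID}, {CustomerID, OrderID, Qty}, {OrderID, ProductID}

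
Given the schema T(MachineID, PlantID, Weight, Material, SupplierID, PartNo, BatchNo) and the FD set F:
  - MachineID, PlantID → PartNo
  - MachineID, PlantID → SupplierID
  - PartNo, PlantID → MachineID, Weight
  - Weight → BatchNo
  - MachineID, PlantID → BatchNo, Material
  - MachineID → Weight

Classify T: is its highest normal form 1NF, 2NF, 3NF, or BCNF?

Candidate keys: {MachineID, PlantID}, {PartNo, PlantID}. Prime attributes: {MachineID, PartNo, PlantID}.
For Weight → BatchNo we have {Weight}⁺ = {BatchNo, Weight}; {Weight} is not a superkey, so BCNF fails.
Weight → BatchNo determines the non-prime attribute {BatchNo} from a non-superkey — 3NF is violated.
The proper key subset {MachineID} of {MachineID, PlantID} determines non-prime {BatchNo, Weight}, so the relation is not even in 2NF.

1NF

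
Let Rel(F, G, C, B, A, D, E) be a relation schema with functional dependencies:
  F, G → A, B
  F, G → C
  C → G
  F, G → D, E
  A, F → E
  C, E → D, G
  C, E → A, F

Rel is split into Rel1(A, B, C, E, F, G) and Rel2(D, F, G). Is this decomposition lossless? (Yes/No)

Rel1 ∩ Rel2 = {F, G}; its closure under F is {A, B, C, D, E, F, G}.
Rel1 is contained in that closure, so Rel1 ∩ Rel2 → Rel1 holds and the join is lossless.

Yes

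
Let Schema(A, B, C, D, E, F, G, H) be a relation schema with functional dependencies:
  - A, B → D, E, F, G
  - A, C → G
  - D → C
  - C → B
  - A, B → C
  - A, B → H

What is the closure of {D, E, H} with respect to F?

Start with {D, E, H}.
D → C applies; add {C} → now {C, D, E, H}.
C → B applies; add {B} → now {B, C, D, E, H}.
No further FD applies.

{B, C, D, E, H}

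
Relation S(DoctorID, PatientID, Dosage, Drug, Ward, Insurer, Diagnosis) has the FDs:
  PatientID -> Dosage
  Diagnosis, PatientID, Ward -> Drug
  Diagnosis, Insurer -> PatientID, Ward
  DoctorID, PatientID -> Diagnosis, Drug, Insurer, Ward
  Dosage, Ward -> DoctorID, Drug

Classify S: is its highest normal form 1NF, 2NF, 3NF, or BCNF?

1NF

Candidate keys: {Diagnosis, Insurer}, {DoctorID, PatientID}, {PatientID, Ward}. Prime attributes: {Diagnosis, DoctorID, Insurer, PatientID, Ward}.
PatientID -> Dosage: {PatientID}⁺ = {Dosage, PatientID}, which is not all of the attributes, so the left side is not a superkey — BCNF is violated.
Because {Dosage} is non-prime and the left side of PatientID -> Dosage is not a superkey, the relation is not in 3NF.
The proper key subset {PatientID} of {DoctorID, PatientID} determines non-prime {Dosage}, so the relation is not even in 2NF.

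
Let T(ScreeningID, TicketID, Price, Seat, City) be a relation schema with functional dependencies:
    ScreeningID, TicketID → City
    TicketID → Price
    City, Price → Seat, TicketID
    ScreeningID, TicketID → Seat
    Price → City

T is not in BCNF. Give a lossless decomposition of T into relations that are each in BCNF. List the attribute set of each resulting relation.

Candidate keys of the original relation: {Price, ScreeningID}, {ScreeningID, TicketID}.
{City, Price, ScreeningID, Seat, TicketID}: {TicketID} determines {City, Price, Seat, TicketID} here but is not a superkey — split on TicketID → City, Price, Seat, giving {City, Price, Seat, TicketID} and {ScreeningID, TicketID}.
{City, Price, Seat, TicketID} has no BCNF violation.
{ScreeningID, TicketID} has no BCNF violation.

{City, Price, Seat, TicketID}; {ScreeningID, TicketID}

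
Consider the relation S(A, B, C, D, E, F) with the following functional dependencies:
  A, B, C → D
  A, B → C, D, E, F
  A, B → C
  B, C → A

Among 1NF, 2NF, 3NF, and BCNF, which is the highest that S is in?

BCNF

Candidate keys: {A, B}, {B, C}. Prime attributes: {A, B, C}.
Each dependency's left side is a superkey — BCNF holds.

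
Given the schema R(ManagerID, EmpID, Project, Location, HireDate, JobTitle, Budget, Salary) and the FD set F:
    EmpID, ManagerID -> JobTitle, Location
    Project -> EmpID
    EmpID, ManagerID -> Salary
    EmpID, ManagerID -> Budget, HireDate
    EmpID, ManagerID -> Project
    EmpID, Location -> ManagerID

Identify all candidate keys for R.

{EmpID, Location}, {EmpID, ManagerID}, {Location, Project}, {ManagerID, Project}

{EmpID, Location}⁺ = {Budget, EmpID, HireDate, JobTitle, Location, ManagerID, Project, Salary}, which is every attribute, so {EmpID, Location} is a candidate key.
{EmpID, ManagerID}⁺ = {Budget, EmpID, HireDate, JobTitle, Location, ManagerID, Project, Salary}, which is every attribute, so {EmpID, ManagerID} is a candidate key.
{Location, Project}⁺ = {Budget, EmpID, HireDate, JobTitle, Location, ManagerID, Project, Salary}, which is every attribute, so {Location, Project} is a candidate key.
{ManagerID, Project}⁺ = {Budget, EmpID, HireDate, JobTitle, Location, ManagerID, Project, Salary}, which is every attribute, so {ManagerID, Project} is a candidate key.
Any other superkey properly contains one of these, so there are no further candidate keys.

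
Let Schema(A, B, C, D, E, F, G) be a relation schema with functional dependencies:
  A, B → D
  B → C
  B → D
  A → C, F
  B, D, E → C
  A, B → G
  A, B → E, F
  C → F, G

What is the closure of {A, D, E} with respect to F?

{A, C, D, E, F, G}

Start with {A, D, E}.
A → C, F applies; add {C, F} → now {A, C, D, E, F}.
C → F, G applies; add {G} → now {A, C, D, E, F, G}.
No further FD applies.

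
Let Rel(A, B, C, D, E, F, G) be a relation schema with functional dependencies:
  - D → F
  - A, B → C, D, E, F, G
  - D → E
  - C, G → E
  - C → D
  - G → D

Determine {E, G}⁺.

Start with {E, G}.
G → D applies; add {D} → now {D, E, G}.
D → F applies; add {F} → now {D, E, F, G}.
No further FD applies.

{D, E, F, G}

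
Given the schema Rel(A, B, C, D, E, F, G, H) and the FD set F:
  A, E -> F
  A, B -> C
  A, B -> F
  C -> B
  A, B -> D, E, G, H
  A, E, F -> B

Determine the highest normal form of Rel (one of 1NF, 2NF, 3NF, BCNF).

3NF

Candidate keys: {A, B}, {A, C}, {A, E}. Prime attributes: {A, B, C, E}.
C -> B breaks BCNF: {C}⁺ = {B, C}, so {C} is not a superkey.
Its right-hand attributes {B} are all prime, as are those of every other non-superkey FD — the relation is in 3NF.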